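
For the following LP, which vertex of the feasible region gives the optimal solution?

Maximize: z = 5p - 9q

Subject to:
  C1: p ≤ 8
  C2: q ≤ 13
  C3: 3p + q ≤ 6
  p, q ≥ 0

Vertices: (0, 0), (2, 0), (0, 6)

Evaluate the objective at each vertex of the feasible region:
  z(0, 0) = 0
  z(2, 0) = 10  ←
  z(0, 6) = -54
The maximum is at p = 2, q = 0.

(2, 0)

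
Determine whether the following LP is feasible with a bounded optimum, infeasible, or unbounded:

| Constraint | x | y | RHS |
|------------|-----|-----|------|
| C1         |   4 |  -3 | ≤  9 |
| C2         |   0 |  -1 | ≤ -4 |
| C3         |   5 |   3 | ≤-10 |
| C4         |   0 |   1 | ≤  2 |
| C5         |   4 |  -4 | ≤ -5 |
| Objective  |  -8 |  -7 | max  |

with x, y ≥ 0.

Infeasible (no feasible solution exists)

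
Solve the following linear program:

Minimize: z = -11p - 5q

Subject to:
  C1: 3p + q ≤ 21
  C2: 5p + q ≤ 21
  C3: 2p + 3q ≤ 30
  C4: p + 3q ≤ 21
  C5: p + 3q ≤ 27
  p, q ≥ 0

Evaluate the objective at each vertex of the feasible region:
  z(0, 0) = 0
  z(4.2, 0) = -46.2
  z(3, 6) = -63  ←
  z(0, 7) = -35
The minimum is at p = 3, q = 6.

p = 3, q = 6, z = -63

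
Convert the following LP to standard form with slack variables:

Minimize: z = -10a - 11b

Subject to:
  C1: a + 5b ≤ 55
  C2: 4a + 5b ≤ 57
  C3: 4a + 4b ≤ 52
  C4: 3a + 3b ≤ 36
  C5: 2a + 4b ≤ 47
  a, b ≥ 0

min z = -10a - 11b

s.t.
  a + 5b + s1 = 55
  4a + 5b + s2 = 57
  4a + 4b + s3 = 52
  3a + 3b + s4 = 36
  2a + 4b + s5 = 47
  a, b, s1, s2, s3, s4, s5 ≥ 0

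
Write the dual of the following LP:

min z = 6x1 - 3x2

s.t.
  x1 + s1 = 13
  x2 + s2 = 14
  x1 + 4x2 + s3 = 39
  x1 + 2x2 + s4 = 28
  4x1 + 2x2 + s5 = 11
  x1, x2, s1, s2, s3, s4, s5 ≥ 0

Primal min cᵀx s.t. Ax ≤ b, x ≥ 0  →  Dual max −bᵀy s.t. Aᵀy ≥ −c, y ≥ 0.

Maximize: z = -13y1 - 14y2 - 39y3 - 28y4 - 11y5

Subject to:
  y1 + y3 + y4 + 4y5 ≥ -6
  y2 + 4y3 + 2y4 + 2y5 ≥ 3
  y1, y2, y3, y4, y5 ≥ 0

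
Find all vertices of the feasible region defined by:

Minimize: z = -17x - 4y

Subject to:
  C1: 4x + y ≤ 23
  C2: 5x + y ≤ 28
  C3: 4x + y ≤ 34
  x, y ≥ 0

(0, 0), (5.6, 0), (5, 3), (0, 23)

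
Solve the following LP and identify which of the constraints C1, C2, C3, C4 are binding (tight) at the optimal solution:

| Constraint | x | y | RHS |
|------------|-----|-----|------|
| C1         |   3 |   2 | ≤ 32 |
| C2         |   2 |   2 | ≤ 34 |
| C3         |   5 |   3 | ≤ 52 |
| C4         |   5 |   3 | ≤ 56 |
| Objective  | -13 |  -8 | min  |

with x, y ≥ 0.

At x = 8, y = 4, compute slack b - a·x for each constraint:
  C1: 32 − 32 = 0  (binding)
  C2: 34 − 24 = 10  (slack)
  C3: 52 − 52 = 0  (binding)
  C4: 56 − 52 = 4  (slack)

Optimal: x = 8, y = 4
Binding: C1, C3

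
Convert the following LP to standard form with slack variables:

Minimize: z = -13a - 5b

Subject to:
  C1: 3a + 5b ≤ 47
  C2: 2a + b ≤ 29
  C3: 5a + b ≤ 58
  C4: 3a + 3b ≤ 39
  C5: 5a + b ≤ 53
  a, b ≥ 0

min z = -13a - 5b

s.t.
  3a + 5b + s1 = 47
  2a + b + s2 = 29
  5a + b + s3 = 58
  3a + 3b + s4 = 39
  5a + b + s5 = 53
  a, b, s1, s2, s3, s4, s5 ≥ 0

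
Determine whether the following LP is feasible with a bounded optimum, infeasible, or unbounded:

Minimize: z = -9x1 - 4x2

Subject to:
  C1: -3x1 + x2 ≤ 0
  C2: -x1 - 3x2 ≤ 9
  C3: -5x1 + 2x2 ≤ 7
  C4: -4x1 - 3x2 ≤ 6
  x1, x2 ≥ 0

Unbounded (objective can decrease without bound)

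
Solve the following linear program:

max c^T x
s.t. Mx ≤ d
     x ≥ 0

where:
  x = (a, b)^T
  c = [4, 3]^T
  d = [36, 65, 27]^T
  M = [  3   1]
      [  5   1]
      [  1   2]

Evaluate the objective at each vertex of the feasible region:
  z(0, 0) = 0
  z(12, 0) = 48
  z(9, 9) = 63  ←
  z(0, 13.5) = 40.5
The maximum is at a = 9, b = 9.

a = 9, b = 9, z = 63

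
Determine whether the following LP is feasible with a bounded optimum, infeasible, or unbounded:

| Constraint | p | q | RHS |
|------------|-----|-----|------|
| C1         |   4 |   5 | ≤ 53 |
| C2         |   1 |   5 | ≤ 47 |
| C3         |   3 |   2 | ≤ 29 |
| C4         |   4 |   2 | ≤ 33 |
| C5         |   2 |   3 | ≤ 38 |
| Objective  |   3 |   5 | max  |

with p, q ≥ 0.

Feasible with a bounded optimal solution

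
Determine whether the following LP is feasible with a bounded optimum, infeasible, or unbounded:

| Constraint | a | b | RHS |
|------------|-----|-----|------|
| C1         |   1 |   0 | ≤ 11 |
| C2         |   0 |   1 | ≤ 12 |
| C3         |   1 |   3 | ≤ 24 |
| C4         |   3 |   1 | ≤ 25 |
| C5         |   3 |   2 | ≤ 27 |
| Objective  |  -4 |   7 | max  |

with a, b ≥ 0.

Feasible with a bounded optimal solution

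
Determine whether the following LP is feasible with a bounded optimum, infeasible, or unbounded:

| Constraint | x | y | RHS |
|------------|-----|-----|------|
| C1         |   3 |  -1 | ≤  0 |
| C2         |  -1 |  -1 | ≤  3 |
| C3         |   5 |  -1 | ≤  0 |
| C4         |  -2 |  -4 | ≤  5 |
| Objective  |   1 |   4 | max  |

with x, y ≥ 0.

Unbounded (objective can increase without bound)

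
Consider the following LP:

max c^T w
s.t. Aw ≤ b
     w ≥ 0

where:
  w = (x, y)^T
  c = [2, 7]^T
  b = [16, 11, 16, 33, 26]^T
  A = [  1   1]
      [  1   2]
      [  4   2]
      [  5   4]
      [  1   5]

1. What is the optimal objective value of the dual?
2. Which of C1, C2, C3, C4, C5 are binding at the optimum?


1. 37
2. C2, C5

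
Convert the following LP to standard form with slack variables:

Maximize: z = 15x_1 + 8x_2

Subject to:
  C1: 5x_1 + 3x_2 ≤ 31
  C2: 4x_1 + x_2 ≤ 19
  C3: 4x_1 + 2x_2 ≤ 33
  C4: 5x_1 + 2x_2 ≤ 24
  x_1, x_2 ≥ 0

max z = 15x_1 + 8x_2

s.t.
  5x_1 + 3x_2 + s1 = 31
  4x_1 + x_2 + s2 = 19
  4x_1 + 2x_2 + s3 = 33
  5x_1 + 2x_2 + s4 = 24
  x_1, x_2, s1, s2, s3, s4 ≥ 0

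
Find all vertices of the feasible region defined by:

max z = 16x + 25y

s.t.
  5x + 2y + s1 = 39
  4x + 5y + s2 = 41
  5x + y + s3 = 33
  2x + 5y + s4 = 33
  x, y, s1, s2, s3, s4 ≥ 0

(0, 0), (6.6, 0), (5.905, 3.476), (4, 5), (0, 6.6)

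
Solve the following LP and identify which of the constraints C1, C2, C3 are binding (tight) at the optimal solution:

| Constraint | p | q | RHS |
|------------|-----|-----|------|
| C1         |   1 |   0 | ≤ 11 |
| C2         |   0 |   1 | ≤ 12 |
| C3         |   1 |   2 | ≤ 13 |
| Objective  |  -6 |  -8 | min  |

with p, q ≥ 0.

At p = 11, q = 1, compute slack b - a·x for each constraint:
  C1: 11 − 11 = 0  (binding)
  C2: 12 − 1 = 11  (slack)
  C3: 13 − 13 = 0  (binding)

Optimal: p = 11, q = 1
Binding: C1, C3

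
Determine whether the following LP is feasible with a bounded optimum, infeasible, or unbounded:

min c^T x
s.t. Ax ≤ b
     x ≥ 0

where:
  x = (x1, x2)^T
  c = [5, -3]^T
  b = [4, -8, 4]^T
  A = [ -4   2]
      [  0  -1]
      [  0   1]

Infeasible (no feasible solution exists)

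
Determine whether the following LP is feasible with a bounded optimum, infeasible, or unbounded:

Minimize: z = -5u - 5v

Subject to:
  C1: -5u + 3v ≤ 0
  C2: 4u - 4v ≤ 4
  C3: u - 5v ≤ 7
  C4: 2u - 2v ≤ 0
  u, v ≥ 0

Unbounded (objective can decrease without bound)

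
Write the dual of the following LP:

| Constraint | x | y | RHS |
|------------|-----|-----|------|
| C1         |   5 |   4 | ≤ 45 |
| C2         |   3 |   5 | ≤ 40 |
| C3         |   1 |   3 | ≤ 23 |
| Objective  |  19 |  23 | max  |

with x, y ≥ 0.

Primal max cᵀx s.t. Ax ≤ b, x ≥ 0  →  Dual min bᵀy s.t. Aᵀy ≥ c, y ≥ 0.

Minimize: z = 45y1 + 40y2 + 23y3

Subject to:
  5y1 + 3y2 + y3 ≥ 19
  4y1 + 5y2 + 3y3 ≥ 23
  y1, y2, y3 ≥ 0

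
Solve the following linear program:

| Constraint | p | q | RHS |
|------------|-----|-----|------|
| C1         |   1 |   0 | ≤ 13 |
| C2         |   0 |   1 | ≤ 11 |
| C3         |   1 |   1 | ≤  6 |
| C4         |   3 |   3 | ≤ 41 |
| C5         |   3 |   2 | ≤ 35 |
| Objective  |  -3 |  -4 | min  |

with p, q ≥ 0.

Evaluate the objective at each vertex of the feasible region:
  z(0, 0) = 0
  z(6, 0) = -18
  z(0, 6) = -24  ←
The minimum is at p = 0, q = 6.

p = 0, q = 6, z = -24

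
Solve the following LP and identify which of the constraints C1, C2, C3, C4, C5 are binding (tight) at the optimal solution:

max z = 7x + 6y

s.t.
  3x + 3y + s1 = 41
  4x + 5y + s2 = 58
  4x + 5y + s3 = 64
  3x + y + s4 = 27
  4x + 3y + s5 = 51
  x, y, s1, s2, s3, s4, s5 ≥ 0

At x = 7, y = 6, compute slack b - a·x for each constraint:
  C1: 41 − 39 = 2  (slack)
  C2: 58 − 58 = 0  (binding)
  C3: 64 − 58 = 6  (slack)
  C4: 27 − 27 = 0  (binding)
  C5: 51 − 46 = 5  (slack)

Optimal: x = 7, y = 6
Binding: C2, C4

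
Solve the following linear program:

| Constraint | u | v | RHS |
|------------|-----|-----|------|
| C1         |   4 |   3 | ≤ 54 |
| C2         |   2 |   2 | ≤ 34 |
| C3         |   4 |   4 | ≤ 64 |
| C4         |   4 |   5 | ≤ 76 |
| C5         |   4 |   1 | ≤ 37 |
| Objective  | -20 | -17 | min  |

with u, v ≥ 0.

Evaluate the objective at each vertex of the feasible region:
  z(0, 0) = 0
  z(9.25, 0) = -185
  z(7.125, 8.5) = -287
  z(6, 10) = -290  ←
  z(4, 12) = -284
  z(0, 15.2) = -258.4
The minimum is at u = 6, v = 10.

u = 6, v = 10, z = -290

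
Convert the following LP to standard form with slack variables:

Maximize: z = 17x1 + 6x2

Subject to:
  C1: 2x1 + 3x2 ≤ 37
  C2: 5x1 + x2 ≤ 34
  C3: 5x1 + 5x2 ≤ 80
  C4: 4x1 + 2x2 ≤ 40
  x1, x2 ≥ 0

max z = 17x1 + 6x2

s.t.
  2x1 + 3x2 + s1 = 37
  5x1 + x2 + s2 = 34
  5x1 + 5x2 + s3 = 80
  4x1 + 2x2 + s4 = 40
  x1, x2, s1, s2, s3, s4 ≥ 0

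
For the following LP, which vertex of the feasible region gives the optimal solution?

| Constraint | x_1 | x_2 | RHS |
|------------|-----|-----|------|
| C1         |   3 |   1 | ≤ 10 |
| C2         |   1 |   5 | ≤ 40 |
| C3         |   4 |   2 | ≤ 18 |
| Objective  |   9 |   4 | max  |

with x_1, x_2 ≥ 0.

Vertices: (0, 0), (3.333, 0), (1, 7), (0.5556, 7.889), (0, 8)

Evaluate the objective at each vertex of the feasible region:
  z(0, 0) = 0
  z(3.333, 0) = 30
  z(1, 7) = 37  ←
  z(0.5556, 7.889) = 36.56
  z(0, 8) = 32
The maximum is at x_1 = 1, x_2 = 7.

(1, 7)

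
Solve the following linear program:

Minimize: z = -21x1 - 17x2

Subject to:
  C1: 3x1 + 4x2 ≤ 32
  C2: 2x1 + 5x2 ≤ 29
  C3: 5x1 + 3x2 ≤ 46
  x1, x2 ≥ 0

Evaluate the objective at each vertex of the feasible region:
  z(0, 0) = 0
  z(9.2, 0) = -193.2
  z(8, 2) = -202  ←
  z(6.286, 3.286) = -187.9
  z(0, 5.8) = -98.6
The minimum is at x1 = 8, x2 = 2.

x1 = 8, x2 = 2, z = -202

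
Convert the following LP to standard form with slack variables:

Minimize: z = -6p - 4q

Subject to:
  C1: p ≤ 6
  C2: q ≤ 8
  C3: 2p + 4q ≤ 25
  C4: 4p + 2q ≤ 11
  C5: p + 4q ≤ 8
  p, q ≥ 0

min z = -6p - 4q

s.t.
  p + s1 = 6
  q + s2 = 8
  2p + 4q + s3 = 25
  4p + 2q + s4 = 11
  p + 4q + s5 = 8
  p, q, s1, s2, s3, s4, s5 ≥ 0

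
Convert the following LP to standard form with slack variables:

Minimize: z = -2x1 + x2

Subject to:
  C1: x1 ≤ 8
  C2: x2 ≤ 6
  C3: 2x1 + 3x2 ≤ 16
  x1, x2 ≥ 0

min z = -2x1 + x2

s.t.
  x1 + s1 = 8
  x2 + s2 = 6
  2x1 + 3x2 + s3 = 16
  x1, x2, s1, s2, s3 ≥ 0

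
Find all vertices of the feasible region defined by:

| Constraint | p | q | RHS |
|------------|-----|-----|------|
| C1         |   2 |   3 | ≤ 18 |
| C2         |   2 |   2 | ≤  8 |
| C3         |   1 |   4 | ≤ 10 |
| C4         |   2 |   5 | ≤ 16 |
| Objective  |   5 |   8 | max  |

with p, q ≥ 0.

(0, 0), (4, 0), (2, 2), (0, 2.5)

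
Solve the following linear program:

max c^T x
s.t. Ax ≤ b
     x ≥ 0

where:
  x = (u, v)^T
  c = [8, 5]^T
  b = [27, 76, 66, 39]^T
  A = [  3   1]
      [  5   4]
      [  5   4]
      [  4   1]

Evaluate the objective at each vertex of the feasible region:
  z(0, 0) = 0
  z(9, 0) = 72
  z(6, 9) = 93  ←
  z(0, 16.5) = 82.5
The maximum is at u = 6, v = 9.

u = 6, v = 9, z = 93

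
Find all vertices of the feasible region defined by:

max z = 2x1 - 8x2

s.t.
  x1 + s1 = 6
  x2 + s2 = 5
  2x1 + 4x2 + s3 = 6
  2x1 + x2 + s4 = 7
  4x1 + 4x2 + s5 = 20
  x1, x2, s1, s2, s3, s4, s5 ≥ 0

(0, 0), (3, 0), (0, 1.5)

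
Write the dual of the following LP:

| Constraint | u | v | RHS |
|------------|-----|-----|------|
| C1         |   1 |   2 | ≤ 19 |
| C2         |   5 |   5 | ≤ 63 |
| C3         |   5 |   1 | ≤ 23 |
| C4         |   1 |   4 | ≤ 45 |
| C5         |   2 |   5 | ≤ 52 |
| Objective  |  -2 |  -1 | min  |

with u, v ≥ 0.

Primal min cᵀx s.t. Ax ≤ b, x ≥ 0  →  Dual max −bᵀy s.t. Aᵀy ≥ −c, y ≥ 0.

Maximize: z = -19y1 - 63y2 - 23y3 - 45y4 - 52y5

Subject to:
  y1 + 5y2 + 5y3 + y4 + 2y5 ≥ 2
  2y1 + 5y2 + y3 + 4y4 + 5y5 ≥ 1
  y1, y2, y3, y4, y5 ≥ 0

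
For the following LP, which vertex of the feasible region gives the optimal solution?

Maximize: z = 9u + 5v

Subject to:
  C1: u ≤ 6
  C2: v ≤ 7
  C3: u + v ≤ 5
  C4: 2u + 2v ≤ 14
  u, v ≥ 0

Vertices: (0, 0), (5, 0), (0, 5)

Evaluate the objective at each vertex of the feasible region:
  z(0, 0) = 0
  z(5, 0) = 45  ←
  z(0, 5) = 25
The maximum is at u = 5, v = 0.

(5, 0)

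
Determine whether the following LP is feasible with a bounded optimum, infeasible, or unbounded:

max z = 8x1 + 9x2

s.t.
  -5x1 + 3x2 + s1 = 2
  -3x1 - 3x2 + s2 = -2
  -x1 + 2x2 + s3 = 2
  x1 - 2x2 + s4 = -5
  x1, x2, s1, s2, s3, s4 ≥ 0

Infeasible (no feasible solution exists)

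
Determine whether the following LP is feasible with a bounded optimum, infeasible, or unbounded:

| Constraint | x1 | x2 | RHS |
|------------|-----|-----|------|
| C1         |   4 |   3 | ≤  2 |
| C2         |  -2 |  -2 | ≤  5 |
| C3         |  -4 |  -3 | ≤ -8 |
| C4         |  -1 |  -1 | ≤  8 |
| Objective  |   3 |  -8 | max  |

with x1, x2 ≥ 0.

Infeasible (no feasible solution exists)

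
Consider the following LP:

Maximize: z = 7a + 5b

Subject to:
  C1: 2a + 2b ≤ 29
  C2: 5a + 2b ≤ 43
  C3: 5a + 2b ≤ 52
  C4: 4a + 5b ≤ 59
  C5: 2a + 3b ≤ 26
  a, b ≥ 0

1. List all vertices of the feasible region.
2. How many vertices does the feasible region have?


1. (0, 0), (8.6, 0), (7, 4), (0, 8.667)
2. 4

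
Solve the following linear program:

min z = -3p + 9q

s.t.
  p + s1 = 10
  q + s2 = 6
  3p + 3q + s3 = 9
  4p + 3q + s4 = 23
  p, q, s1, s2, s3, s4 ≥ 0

Evaluate the objective at each vertex of the feasible region:
  z(0, 0) = 0
  z(3, 0) = -9  ←
  z(0, 3) = 27
The minimum is at p = 3, q = 0.

p = 3, q = 0, z = -9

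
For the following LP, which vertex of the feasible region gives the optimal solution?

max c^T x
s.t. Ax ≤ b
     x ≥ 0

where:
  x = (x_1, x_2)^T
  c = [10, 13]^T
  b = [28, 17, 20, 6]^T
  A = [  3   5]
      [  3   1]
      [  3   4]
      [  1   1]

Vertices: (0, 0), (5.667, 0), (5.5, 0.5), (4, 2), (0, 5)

Evaluate the objective at each vertex of the feasible region:
  z(0, 0) = 0
  z(5.667, 0) = 56.67
  z(5.5, 0.5) = 61.5
  z(4, 2) = 66  ←
  z(0, 5) = 65
The maximum is at x_1 = 4, x_2 = 2.

(4, 2)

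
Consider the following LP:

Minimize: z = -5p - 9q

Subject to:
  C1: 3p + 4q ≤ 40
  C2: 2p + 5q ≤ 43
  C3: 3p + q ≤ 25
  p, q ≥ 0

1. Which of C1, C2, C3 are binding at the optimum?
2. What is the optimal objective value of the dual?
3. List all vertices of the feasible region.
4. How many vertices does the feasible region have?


1. C1, C2
2. -83
3. (0, 0), (8.333, 0), (6.667, 5), (4, 7), (0, 8.6)
4. 5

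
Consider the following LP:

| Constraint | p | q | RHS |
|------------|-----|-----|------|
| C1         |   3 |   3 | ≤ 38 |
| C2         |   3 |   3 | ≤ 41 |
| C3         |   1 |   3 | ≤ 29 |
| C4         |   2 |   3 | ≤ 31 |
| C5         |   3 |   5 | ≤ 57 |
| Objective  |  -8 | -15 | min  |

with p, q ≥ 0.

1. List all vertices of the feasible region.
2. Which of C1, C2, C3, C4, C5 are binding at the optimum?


1. (0, 0), (12.67, 0), (7, 5.667), (2, 9), (0, 9.667)
2. C3, C4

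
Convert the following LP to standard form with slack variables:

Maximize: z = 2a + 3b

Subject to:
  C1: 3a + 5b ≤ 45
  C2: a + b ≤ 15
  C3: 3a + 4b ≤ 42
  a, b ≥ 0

max z = 2a + 3b

s.t.
  3a + 5b + s1 = 45
  a + b + s2 = 15
  3a + 4b + s3 = 42
  a, b, s1, s2, s3 ≥ 0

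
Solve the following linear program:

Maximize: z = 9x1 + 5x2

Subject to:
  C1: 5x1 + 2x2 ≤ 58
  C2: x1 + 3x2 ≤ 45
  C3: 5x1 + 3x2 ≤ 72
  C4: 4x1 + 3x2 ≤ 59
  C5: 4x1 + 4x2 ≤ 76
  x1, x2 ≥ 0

Evaluate the objective at each vertex of the feasible region:
  z(0, 0) = 0
  z(11.6, 0) = 104.4
  z(8, 9) = 117  ←
  z(4.667, 13.44) = 109.2
  z(0, 15) = 75
The maximum is at x1 = 8, x2 = 9.

x1 = 8, x2 = 9, z = 117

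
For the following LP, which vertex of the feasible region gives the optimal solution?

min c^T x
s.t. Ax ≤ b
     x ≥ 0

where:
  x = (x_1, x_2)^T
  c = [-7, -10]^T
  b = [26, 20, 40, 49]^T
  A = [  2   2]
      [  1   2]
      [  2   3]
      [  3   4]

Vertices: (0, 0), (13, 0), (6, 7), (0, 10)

Evaluate the objective at each vertex of the feasible region:
  z(0, 0) = 0
  z(13, 0) = -91
  z(6, 7) = -112  ←
  z(0, 10) = -100
The minimum is at x_1 = 6, x_2 = 7.

(6, 7)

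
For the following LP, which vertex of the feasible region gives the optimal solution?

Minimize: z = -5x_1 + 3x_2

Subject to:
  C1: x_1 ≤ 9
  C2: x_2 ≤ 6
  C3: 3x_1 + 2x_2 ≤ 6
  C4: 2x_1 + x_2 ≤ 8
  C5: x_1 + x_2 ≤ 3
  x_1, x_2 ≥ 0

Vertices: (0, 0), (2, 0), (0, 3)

Evaluate the objective at each vertex of the feasible region:
  z(0, 0) = 0
  z(2, 0) = -10  ←
  z(0, 3) = 9
The minimum is at x_1 = 2, x_2 = 0.

(2, 0)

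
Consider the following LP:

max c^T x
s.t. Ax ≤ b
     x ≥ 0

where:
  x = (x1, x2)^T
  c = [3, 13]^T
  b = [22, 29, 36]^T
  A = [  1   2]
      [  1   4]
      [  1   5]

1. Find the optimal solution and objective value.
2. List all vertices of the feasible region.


1. x1 = 1, x2 = 7, z = 94
2. (0, 0), (22, 0), (15, 3.5), (1, 7), (0, 7.2)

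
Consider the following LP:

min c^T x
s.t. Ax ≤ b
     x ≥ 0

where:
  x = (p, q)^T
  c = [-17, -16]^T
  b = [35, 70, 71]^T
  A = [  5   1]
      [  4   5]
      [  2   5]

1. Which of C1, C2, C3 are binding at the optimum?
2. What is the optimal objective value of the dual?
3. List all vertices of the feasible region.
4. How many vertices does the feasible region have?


1. C1, C2
2. -245
3. (0, 0), (7, 0), (5, 10), (0, 14)
4. 4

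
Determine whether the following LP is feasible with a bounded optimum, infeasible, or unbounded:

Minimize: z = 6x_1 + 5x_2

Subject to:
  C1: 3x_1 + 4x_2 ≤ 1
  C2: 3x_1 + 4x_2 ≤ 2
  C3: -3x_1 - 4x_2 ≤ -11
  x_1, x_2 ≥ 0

Infeasible (no feasible solution exists)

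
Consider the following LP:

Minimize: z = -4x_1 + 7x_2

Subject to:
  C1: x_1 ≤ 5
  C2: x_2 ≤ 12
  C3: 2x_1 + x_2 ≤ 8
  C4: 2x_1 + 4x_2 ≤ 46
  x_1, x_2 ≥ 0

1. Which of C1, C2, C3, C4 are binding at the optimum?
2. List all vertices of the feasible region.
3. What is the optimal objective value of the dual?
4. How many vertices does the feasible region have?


1. C3
2. (0, 0), (4, 0), (0, 8)
3. -16
4. 3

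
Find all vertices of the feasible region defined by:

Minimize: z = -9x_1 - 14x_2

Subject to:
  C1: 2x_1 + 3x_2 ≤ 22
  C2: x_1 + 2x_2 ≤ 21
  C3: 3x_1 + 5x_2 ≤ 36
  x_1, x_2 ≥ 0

(0, 0), (11, 0), (2, 6), (0, 7.2)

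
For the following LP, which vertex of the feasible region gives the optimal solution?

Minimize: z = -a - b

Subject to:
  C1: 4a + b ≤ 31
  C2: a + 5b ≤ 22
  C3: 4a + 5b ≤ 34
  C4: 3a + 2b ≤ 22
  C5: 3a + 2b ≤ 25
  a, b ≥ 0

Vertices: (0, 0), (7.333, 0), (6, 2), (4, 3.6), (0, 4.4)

Evaluate the objective at each vertex of the feasible region:
  z(0, 0) = 0
  z(7.333, 0) = -7.333
  z(6, 2) = -8  ←
  z(4, 3.6) = -7.6
  z(0, 4.4) = -4.4
The minimum is at a = 6, b = 2.

(6, 2)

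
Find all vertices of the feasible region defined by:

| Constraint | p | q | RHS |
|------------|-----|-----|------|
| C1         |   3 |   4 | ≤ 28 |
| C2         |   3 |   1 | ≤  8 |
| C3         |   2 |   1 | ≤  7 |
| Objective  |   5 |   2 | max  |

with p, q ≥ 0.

(0, 0), (2.667, 0), (1, 5), (0, 7)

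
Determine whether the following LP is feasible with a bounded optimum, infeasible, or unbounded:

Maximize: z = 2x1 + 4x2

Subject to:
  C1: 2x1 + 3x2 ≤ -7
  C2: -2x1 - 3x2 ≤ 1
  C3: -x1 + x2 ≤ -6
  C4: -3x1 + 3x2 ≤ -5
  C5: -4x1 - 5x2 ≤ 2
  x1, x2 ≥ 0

Infeasible (no feasible solution exists)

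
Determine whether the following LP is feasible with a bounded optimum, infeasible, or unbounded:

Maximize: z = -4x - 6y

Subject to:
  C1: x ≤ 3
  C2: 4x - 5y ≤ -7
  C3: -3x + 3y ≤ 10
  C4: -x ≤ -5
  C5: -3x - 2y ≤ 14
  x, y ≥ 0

Infeasible (no feasible solution exists)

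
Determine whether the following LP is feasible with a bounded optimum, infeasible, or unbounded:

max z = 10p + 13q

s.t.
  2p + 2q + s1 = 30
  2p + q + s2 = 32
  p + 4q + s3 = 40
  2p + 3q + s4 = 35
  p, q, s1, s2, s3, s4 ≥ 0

Feasible with a bounded optimal solution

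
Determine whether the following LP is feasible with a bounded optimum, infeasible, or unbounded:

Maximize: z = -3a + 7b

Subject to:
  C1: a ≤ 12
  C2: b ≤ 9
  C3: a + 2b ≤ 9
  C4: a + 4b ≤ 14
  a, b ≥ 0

Feasible with a bounded optimal solution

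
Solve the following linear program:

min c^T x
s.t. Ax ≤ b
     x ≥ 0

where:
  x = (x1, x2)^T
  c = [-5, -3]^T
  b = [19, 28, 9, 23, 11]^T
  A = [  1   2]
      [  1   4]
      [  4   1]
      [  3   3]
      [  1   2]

Evaluate the objective at each vertex of the feasible region:
  z(0, 0) = 0
  z(2.25, 0) = -11.25
  z(1, 5) = -20  ←
  z(0, 5.5) = -16.5
The minimum is at x1 = 1, x2 = 5.

x1 = 1, x2 = 5, z = -20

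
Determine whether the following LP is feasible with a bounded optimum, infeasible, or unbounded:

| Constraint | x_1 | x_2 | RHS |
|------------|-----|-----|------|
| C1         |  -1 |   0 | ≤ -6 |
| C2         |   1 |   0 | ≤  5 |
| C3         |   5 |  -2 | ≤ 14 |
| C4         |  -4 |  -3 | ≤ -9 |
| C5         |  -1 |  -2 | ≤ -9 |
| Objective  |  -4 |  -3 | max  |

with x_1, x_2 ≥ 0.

Infeasible (no feasible solution exists)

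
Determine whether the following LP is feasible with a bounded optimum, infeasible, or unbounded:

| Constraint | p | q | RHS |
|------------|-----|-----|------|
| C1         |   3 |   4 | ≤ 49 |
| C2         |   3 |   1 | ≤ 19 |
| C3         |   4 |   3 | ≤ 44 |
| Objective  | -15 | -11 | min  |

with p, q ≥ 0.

Feasible with a bounded optimal solution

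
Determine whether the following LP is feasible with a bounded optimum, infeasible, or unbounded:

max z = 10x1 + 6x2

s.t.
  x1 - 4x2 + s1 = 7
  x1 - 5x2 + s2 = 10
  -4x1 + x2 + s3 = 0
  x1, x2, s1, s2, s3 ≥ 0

Unbounded (objective can increase without bound)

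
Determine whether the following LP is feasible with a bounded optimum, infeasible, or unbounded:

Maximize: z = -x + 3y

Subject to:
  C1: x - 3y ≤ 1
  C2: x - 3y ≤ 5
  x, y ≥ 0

Unbounded (objective can increase without bound)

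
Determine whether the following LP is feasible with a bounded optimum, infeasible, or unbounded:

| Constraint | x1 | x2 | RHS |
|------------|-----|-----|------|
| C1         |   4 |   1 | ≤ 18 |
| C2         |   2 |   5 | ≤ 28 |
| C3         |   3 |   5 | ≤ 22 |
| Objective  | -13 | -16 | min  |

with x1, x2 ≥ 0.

Feasible with a bounded optimal solution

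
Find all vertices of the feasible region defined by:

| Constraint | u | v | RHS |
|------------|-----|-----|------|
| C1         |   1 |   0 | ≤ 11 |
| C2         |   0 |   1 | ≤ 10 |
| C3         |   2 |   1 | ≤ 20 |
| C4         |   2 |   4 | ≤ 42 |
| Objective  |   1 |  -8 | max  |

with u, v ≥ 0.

(0, 0), (10, 0), (6.333, 7.333), (1, 10), (0, 10)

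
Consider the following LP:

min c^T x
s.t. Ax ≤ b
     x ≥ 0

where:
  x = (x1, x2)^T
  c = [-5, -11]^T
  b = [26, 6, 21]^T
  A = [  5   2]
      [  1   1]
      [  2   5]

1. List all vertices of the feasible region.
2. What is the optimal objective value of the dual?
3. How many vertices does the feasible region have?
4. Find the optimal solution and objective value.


1. (0, 0), (5.2, 0), (4.667, 1.333), (3, 3), (0, 4.2)
2. -48
3. 5
4. x1 = 3, x2 = 3, z = -48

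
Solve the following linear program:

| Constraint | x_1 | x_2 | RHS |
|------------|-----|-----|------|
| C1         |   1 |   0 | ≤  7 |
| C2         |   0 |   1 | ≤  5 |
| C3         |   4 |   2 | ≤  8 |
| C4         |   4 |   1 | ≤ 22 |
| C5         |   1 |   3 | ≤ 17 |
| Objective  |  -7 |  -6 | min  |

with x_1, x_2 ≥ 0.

Evaluate the objective at each vertex of the feasible region:
  z(0, 0) = 0
  z(2, 0) = -14
  z(0, 4) = -24  ←
The minimum is at x_1 = 0, x_2 = 4.

x_1 = 0, x_2 = 4, z = -24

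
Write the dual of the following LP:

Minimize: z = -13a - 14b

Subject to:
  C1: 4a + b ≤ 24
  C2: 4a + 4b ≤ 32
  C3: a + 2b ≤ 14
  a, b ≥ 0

Primal min cᵀx s.t. Ax ≤ b, x ≥ 0  →  Dual max −bᵀy s.t. Aᵀy ≥ −c, y ≥ 0.

Maximize: z = -24y1 - 32y2 - 14y3

Subject to:
  4y1 + 4y2 + y3 ≥ 13
  y1 + 4y2 + 2y3 ≥ 14
  y1, y2, y3 ≥ 0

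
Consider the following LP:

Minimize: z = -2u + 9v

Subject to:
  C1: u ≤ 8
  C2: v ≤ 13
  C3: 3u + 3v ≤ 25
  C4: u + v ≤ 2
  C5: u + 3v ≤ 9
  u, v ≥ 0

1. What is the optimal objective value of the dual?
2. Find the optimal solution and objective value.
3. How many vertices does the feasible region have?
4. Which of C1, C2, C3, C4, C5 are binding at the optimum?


1. -4
2. u = 2, v = 0, z = -4
3. 3
4. C4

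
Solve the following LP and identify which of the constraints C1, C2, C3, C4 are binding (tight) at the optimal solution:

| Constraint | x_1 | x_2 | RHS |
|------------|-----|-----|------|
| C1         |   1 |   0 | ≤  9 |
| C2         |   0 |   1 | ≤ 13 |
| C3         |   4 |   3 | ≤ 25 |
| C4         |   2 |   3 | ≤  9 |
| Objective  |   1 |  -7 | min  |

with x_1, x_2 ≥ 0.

At x_1 = 0, x_2 = 3, compute slack b - a·x for each constraint:
  C1: 9 − 0 = 9  (slack)
  C2: 13 − 3 = 10  (slack)
  C3: 25 − 9 = 16  (slack)
  C4: 9 − 9 = 0  (binding)

Optimal: x_1 = 0, x_2 = 3
Binding: C4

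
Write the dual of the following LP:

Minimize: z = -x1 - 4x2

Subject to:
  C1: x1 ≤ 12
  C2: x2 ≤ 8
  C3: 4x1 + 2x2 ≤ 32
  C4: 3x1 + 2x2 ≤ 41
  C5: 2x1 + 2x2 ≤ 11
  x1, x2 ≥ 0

Primal min cᵀx s.t. Ax ≤ b, x ≥ 0  →  Dual max −bᵀy s.t. Aᵀy ≥ −c, y ≥ 0.

Maximize: z = -12y1 - 8y2 - 32y3 - 41y4 - 11y5

Subject to:
  y1 + 4y3 + 3y4 + 2y5 ≥ 1
  y2 + 2y3 + 2y4 + 2y5 ≥ 4
  y1, y2, y3, y4, y5 ≥ 0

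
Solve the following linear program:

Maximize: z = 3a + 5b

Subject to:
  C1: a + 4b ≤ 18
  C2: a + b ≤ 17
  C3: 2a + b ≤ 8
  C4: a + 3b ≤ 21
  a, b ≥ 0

Evaluate the objective at each vertex of the feasible region:
  z(0, 0) = 0
  z(4, 0) = 12
  z(2, 4) = 26  ←
  z(0, 4.5) = 22.5
The maximum is at a = 2, b = 4.

a = 2, b = 4, z = 26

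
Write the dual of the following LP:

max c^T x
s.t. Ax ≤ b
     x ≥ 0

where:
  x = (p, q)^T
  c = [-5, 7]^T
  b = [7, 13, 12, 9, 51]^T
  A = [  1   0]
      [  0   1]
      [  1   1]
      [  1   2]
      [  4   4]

Primal max cᵀx s.t. Ax ≤ b, x ≥ 0  →  Dual min bᵀy s.t. Aᵀy ≥ c, y ≥ 0.

Minimize: z = 7y1 + 13y2 + 12y3 + 9y4 + 51y5

Subject to:
  y1 + y3 + y4 + 4y5 ≥ -5
  y2 + y3 + 2y4 + 4y5 ≥ 7
  y1, y2, y3, y4, y5 ≥ 0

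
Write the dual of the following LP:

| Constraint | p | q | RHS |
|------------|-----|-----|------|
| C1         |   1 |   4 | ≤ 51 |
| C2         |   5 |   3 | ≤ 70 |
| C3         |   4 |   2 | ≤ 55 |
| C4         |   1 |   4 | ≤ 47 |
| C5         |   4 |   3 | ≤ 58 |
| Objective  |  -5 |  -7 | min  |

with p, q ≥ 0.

Primal min cᵀx s.t. Ax ≤ b, x ≥ 0  →  Dual max −bᵀy s.t. Aᵀy ≥ −c, y ≥ 0.

Maximize: z = -51y1 - 70y2 - 55y3 - 47y4 - 58y5

Subject to:
  y1 + 5y2 + 4y3 + y4 + 4y5 ≥ 5
  4y1 + 3y2 + 2y3 + 4y4 + 3y5 ≥ 7
  y1, y2, y3, y4, y5 ≥ 0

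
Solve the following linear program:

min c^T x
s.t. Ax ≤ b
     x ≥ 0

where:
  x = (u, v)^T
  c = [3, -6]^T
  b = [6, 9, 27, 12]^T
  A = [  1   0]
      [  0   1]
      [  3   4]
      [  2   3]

Evaluate the objective at each vertex of the feasible region:
  z(0, 0) = 0
  z(6, 0) = 18
  z(0, 4) = -24  ←
The minimum is at u = 0, v = 4.

u = 0, v = 4, z = -24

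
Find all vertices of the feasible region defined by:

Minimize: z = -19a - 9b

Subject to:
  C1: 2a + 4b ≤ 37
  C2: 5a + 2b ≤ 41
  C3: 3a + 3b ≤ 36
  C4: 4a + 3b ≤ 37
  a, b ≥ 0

(0, 0), (8.2, 0), (7, 3), (3.7, 7.4), (0, 9.25)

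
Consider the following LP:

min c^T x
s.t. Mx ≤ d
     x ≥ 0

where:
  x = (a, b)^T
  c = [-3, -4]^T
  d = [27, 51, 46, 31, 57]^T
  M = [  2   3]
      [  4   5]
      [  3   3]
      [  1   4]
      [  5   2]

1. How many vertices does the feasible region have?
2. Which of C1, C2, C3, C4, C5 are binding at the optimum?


1. 6
2. C1, C2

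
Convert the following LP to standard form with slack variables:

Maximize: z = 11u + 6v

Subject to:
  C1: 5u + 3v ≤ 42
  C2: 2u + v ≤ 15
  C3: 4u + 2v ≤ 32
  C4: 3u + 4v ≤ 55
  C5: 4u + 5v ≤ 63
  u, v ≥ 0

max z = 11u + 6v

s.t.
  5u + 3v + s1 = 42
  2u + v + s2 = 15
  4u + 2v + s3 = 32
  3u + 4v + s4 = 55
  4u + 5v + s5 = 63
  u, v, s1, s2, s3, s4, s5 ≥ 0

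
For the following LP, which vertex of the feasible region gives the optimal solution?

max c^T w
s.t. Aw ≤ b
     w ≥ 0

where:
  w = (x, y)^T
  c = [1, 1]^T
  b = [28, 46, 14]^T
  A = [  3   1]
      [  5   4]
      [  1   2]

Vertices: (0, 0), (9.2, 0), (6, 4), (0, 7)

Evaluate the objective at each vertex of the feasible region:
  z(0, 0) = 0
  z(9.2, 0) = 9.2
  z(6, 4) = 10  ←
  z(0, 7) = 7
The maximum is at x = 6, y = 4.

(6, 4)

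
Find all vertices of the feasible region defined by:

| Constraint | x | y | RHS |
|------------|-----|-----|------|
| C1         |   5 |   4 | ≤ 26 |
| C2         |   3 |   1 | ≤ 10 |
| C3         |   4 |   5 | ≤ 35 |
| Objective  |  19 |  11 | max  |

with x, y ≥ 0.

(0, 0), (3.333, 0), (2, 4), (0, 6.5)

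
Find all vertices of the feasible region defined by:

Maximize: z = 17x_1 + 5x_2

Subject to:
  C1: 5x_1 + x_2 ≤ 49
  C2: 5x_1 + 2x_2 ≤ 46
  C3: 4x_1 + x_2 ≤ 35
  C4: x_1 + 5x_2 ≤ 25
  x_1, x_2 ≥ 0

(0, 0), (8.75, 0), (8, 3), (7.826, 3.435), (0, 5)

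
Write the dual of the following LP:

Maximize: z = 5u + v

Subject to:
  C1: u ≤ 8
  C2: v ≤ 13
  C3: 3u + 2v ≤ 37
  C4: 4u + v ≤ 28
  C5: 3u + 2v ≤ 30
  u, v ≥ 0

Primal max cᵀx s.t. Ax ≤ b, x ≥ 0  →  Dual min bᵀy s.t. Aᵀy ≥ c, y ≥ 0.

Minimize: z = 8y1 + 13y2 + 37y3 + 28y4 + 30y5

Subject to:
  y1 + 3y3 + 4y4 + 3y5 ≥ 5
  y2 + 2y3 + y4 + 2y5 ≥ 1
  y1, y2, y3, y4, y5 ≥ 0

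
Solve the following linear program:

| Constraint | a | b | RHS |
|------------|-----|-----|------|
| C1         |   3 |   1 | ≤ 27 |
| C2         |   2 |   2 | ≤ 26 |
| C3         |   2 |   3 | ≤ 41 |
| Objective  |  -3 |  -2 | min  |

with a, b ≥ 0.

Evaluate the objective at each vertex of the feasible region:
  z(0, 0) = 0
  z(9, 0) = -27
  z(7, 6) = -33  ←
  z(0, 13) = -26
The minimum is at a = 7, b = 6.

a = 7, b = 6, z = -33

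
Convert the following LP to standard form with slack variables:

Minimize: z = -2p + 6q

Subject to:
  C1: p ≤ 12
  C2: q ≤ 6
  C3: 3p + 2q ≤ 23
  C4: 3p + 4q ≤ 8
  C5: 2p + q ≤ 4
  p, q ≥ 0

min z = -2p + 6q

s.t.
  p + s1 = 12
  q + s2 = 6
  3p + 2q + s3 = 23
  3p + 4q + s4 = 8
  2p + q + s5 = 4
  p, q, s1, s2, s3, s4, s5 ≥ 0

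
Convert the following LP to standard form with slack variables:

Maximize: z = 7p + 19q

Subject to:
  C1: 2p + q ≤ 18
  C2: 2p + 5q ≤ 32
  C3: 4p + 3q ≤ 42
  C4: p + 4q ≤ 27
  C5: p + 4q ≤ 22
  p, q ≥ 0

max z = 7p + 19q

s.t.
  2p + q + s1 = 18
  2p + 5q + s2 = 32
  4p + 3q + s3 = 42
  p + 4q + s4 = 27
  p + 4q + s5 = 22
  p, q, s1, s2, s3, s4, s5 ≥ 0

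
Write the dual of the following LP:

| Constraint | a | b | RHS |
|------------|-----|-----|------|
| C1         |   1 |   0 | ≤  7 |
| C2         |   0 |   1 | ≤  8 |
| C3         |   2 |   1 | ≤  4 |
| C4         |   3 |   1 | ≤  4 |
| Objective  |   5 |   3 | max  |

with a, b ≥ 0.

Primal max cᵀx s.t. Ax ≤ b, x ≥ 0  →  Dual min bᵀy s.t. Aᵀy ≥ c, y ≥ 0.

Minimize: z = 7y1 + 8y2 + 4y3 + 4y4

Subject to:
  y1 + 2y3 + 3y4 ≥ 5
  y2 + y3 + y4 ≥ 3
  y1, y2, y3, y4 ≥ 0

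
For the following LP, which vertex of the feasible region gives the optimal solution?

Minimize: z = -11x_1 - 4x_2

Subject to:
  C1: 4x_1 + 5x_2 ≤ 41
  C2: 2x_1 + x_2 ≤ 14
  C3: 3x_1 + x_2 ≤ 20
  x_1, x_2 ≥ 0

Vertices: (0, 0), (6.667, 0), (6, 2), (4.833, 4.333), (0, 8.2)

Evaluate the objective at each vertex of the feasible region:
  z(0, 0) = 0
  z(6.667, 0) = -73.33
  z(6, 2) = -74  ←
  z(4.833, 4.333) = -70.5
  z(0, 8.2) = -32.8
The minimum is at x_1 = 6, x_2 = 2.

(6, 2)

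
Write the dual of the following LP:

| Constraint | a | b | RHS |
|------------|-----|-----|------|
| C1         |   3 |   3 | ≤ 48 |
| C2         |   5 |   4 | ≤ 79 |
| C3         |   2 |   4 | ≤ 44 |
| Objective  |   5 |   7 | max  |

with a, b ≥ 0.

Primal max cᵀx s.t. Ax ≤ b, x ≥ 0  →  Dual min bᵀy s.t. Aᵀy ≥ c, y ≥ 0.

Minimize: z = 48y1 + 79y2 + 44y3

Subject to:
  3y1 + 5y2 + 2y3 ≥ 5
  3y1 + 4y2 + 4y3 ≥ 7
  y1, y2, y3 ≥ 0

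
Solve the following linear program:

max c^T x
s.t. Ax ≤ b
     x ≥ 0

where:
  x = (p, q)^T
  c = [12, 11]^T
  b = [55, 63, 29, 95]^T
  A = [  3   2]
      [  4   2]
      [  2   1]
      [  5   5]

Evaluate the objective at each vertex of the feasible region:
  z(0, 0) = 0
  z(14.5, 0) = 174
  z(10, 9) = 219  ←
  z(0, 19) = 209
The maximum is at p = 10, q = 9.

p = 10, q = 9, z = 219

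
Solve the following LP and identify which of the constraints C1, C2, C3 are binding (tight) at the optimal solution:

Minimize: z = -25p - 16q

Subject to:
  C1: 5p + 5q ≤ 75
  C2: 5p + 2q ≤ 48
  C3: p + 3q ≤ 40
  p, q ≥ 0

At p = 6, q = 9, compute slack b - a·x for each constraint:
  C1: 75 − 75 = 0  (binding)
  C2: 48 − 48 = 0  (binding)
  C3: 40 − 33 = 7  (slack)

Optimal: p = 6, q = 9
Binding: C1, C2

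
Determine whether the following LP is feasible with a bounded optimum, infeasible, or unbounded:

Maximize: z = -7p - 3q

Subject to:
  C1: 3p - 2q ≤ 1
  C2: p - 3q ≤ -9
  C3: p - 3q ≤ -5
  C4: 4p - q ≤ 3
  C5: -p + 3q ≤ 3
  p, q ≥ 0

Infeasible (no feasible solution exists)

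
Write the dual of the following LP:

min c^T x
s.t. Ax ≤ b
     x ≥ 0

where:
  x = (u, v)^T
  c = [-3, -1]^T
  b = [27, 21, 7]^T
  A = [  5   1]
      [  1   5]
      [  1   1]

Primal min cᵀx s.t. Ax ≤ b, x ≥ 0  →  Dual max −bᵀy s.t. Aᵀy ≥ −c, y ≥ 0.

Maximize: z = -27y1 - 21y2 - 7y3

Subject to:
  5y1 + y2 + y3 ≥ 3
  y1 + 5y2 + y3 ≥ 1
  y1, y2, y3 ≥ 0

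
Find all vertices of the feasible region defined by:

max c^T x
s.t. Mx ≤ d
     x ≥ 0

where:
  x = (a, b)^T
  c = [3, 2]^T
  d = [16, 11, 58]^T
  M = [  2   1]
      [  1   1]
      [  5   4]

(0, 0), (8, 0), (5, 6), (0, 11)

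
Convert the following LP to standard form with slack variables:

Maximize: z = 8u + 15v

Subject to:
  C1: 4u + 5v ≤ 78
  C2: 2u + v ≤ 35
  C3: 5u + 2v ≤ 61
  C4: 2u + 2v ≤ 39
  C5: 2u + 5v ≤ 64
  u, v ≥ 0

max z = 8u + 15v

s.t.
  4u + 5v + s1 = 78
  2u + v + s2 = 35
  5u + 2v + s3 = 61
  2u + 2v + s4 = 39
  2u + 5v + s5 = 64
  u, v, s1, s2, s3, s4, s5 ≥ 0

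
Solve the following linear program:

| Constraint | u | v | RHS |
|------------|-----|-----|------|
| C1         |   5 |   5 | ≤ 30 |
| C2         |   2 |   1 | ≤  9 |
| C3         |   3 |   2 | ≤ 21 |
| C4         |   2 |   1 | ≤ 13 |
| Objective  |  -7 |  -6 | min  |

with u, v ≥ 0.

Evaluate the objective at each vertex of the feasible region:
  z(0, 0) = 0
  z(4.5, 0) = -31.5
  z(3, 3) = -39  ←
  z(0, 6) = -36
The minimum is at u = 3, v = 3.

u = 3, v = 3, z = -39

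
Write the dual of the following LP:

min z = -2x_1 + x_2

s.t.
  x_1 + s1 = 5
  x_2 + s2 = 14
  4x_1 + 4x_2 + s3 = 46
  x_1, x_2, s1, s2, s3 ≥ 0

Primal min cᵀx s.t. Ax ≤ b, x ≥ 0  →  Dual max −bᵀy s.t. Aᵀy ≥ −c, y ≥ 0.

Maximize: z = -5y1 - 14y2 - 46y3

Subject to:
  y1 + 4y3 ≥ 2
  y2 + 4y3 ≥ -1
  y1, y2, y3 ≥ 0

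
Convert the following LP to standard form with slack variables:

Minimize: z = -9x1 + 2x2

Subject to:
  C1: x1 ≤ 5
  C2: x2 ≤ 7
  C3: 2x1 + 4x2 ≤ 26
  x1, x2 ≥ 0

min z = -9x1 + 2x2

s.t.
  x1 + s1 = 5
  x2 + s2 = 7
  2x1 + 4x2 + s3 = 26
  x1, x2, s1, s2, s3 ≥ 0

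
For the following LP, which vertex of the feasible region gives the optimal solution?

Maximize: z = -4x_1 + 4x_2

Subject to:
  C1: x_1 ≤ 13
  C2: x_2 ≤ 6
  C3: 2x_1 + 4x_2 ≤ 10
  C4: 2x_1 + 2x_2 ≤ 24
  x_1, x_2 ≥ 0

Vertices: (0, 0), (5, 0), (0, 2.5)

Evaluate the objective at each vertex of the feasible region:
  z(0, 0) = 0
  z(5, 0) = -20
  z(0, 2.5) = 10  ←
The maximum is at x_1 = 0, x_2 = 2.5.

(0, 2.5)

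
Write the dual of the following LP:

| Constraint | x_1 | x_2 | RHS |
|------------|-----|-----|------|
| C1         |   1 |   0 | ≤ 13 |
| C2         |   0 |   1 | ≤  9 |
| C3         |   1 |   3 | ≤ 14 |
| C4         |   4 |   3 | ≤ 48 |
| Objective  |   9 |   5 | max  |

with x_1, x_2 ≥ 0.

Primal max cᵀx s.t. Ax ≤ b, x ≥ 0  →  Dual min bᵀy s.t. Aᵀy ≥ c, y ≥ 0.

Minimize: z = 13y1 + 9y2 + 14y3 + 48y4

Subject to:
  y1 + y3 + 4y4 ≥ 9
  y2 + 3y3 + 3y4 ≥ 5
  y1, y2, y3, y4 ≥ 0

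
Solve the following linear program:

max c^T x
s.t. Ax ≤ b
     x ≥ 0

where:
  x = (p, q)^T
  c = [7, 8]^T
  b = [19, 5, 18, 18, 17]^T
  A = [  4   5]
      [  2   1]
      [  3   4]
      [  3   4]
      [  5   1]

Evaluate the objective at each vertex of the feasible region:
  z(0, 0) = 0
  z(2.5, 0) = 17.5
  z(1, 3) = 31  ←
  z(0, 3.8) = 30.4
The maximum is at p = 1, q = 3.

p = 1, q = 3, z = 31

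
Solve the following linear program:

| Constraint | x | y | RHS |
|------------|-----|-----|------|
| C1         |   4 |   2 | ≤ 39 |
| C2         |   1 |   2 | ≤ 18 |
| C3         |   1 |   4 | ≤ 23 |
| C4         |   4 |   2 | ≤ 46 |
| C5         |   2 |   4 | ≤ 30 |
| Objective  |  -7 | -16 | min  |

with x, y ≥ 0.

Evaluate the objective at each vertex of the feasible region:
  z(0, 0) = 0
  z(9.75, 0) = -68.25
  z(8, 3.5) = -112
  z(7, 4) = -113  ←
  z(0, 5.75) = -92
The minimum is at x = 7, y = 4.

x = 7, y = 4, z = -113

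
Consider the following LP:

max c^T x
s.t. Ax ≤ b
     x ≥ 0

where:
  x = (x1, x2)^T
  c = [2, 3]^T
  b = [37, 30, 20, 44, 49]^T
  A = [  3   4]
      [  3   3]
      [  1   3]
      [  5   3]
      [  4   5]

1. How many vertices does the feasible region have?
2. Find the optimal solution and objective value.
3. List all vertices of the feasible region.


1. 5
2. x1 = 5, x2 = 5, z = 25
3. (0, 0), (8.8, 0), (7, 3), (5, 5), (0, 6.667)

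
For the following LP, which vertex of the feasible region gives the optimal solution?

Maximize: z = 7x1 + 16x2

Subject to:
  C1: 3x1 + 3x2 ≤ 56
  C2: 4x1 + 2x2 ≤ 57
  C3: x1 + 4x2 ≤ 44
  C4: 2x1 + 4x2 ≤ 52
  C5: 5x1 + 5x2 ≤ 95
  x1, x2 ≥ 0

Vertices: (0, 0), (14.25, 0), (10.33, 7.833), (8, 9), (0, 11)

Evaluate the objective at each vertex of the feasible region:
  z(0, 0) = 0
  z(14.25, 0) = 99.75
  z(10.33, 7.833) = 197.7
  z(8, 9) = 200  ←
  z(0, 11) = 176
The maximum is at x1 = 8, x2 = 9.

(8, 9)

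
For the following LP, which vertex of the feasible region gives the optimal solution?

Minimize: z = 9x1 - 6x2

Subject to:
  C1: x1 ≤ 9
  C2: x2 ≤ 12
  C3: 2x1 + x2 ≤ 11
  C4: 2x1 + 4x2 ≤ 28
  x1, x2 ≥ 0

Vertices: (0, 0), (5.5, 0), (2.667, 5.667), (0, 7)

Evaluate the objective at each vertex of the feasible region:
  z(0, 0) = 0
  z(5.5, 0) = 49.5
  z(2.667, 5.667) = -10
  z(0, 7) = -42  ←
The minimum is at x1 = 0, x2 = 7.

(0, 7)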